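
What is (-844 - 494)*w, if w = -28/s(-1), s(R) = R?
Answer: -37464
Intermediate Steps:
w = 28 (w = -28/(-1) = -28*(-1) = 28)
(-844 - 494)*w = (-844 - 494)*28 = -1338*28 = -37464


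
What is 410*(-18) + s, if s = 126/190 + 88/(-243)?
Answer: -170360351/23085 ≈ -7379.7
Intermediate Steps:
s = 6949/23085 (s = 126*(1/190) + 88*(-1/243) = 63/95 - 88/243 = 6949/23085 ≈ 0.30102)
410*(-18) + s = 410*(-18) + 6949/23085 = -7380 + 6949/23085 = -170360351/23085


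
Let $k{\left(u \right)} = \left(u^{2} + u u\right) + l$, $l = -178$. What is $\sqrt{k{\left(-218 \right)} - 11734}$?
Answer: $8 \sqrt{1299} \approx 288.33$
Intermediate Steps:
$k{\left(u \right)} = -178 + 2 u^{2}$ ($k{\left(u \right)} = \left(u^{2} + u u\right) - 178 = \left(u^{2} + u^{2}\right) - 178 = 2 u^{2} - 178 = -178 + 2 u^{2}$)
$\sqrt{k{\left(-218 \right)} - 11734} = \sqrt{\left(-178 + 2 \left(-218\right)^{2}\right) - 11734} = \sqrt{\left(-178 + 2 \cdot 47524\right) - 11734} = \sqrt{\left(-178 + 95048\right) - 11734} = \sqrt{94870 - 11734} = \sqrt{83136} = 8 \sqrt{1299}$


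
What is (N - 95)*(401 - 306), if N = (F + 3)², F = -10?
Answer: -4370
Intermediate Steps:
N = 49 (N = (-10 + 3)² = (-7)² = 49)
(N - 95)*(401 - 306) = (49 - 95)*(401 - 306) = -46*95 = -4370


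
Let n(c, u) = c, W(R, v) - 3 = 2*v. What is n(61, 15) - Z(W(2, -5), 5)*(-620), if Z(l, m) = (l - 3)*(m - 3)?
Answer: -12339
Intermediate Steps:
W(R, v) = 3 + 2*v
Z(l, m) = (-3 + l)*(-3 + m)
n(61, 15) - Z(W(2, -5), 5)*(-620) = 61 - (9 - 3*(3 + 2*(-5)) - 3*5 + (3 + 2*(-5))*5)*(-620) = 61 - (9 - 3*(3 - 10) - 15 + (3 - 10)*5)*(-620) = 61 - (9 - 3*(-7) - 15 - 7*5)*(-620) = 61 - (9 + 21 - 15 - 35)*(-620) = 61 - (-20)*(-620) = 61 - 1*12400 = 61 - 12400 = -12339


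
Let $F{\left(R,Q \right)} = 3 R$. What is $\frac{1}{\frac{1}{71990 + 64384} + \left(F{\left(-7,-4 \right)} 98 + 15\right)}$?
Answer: $- \frac{136374}{278612081} \approx -0.00048948$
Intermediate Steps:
$\frac{1}{\frac{1}{71990 + 64384} + \left(F{\left(-7,-4 \right)} 98 + 15\right)} = \frac{1}{\frac{1}{71990 + 64384} + \left(3 \left(-7\right) 98 + 15\right)} = \frac{1}{\frac{1}{136374} + \left(\left(-21\right) 98 + 15\right)} = \frac{1}{\frac{1}{136374} + \left(-2058 + 15\right)} = \frac{1}{\frac{1}{136374} - 2043} = \frac{1}{- \frac{278612081}{136374}} = - \frac{136374}{278612081}$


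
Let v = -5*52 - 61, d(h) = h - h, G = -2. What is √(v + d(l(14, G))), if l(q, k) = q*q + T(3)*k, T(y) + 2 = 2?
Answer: I*√321 ≈ 17.916*I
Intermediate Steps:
T(y) = 0 (T(y) = -2 + 2 = 0)
l(q, k) = q² (l(q, k) = q*q + 0*k = q² + 0 = q²)
d(h) = 0
v = -321 (v = -260 - 61 = -321)
√(v + d(l(14, G))) = √(-321 + 0) = √(-321) = I*√321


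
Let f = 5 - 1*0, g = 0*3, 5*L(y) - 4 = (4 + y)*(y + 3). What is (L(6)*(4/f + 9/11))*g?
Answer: 0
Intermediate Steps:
L(y) = ⅘ + (3 + y)*(4 + y)/5 (L(y) = ⅘ + ((4 + y)*(y + 3))/5 = ⅘ + ((4 + y)*(3 + y))/5 = ⅘ + ((3 + y)*(4 + y))/5 = ⅘ + (3 + y)*(4 + y)/5)
g = 0
f = 5 (f = 5 + 0 = 5)
(L(6)*(4/f + 9/11))*g = ((16/5 + (⅕)*6² + (7/5)*6)*(4/5 + 9/11))*0 = ((16/5 + (⅕)*36 + 42/5)*(4*(⅕) + 9*(1/11)))*0 = ((16/5 + 36/5 + 42/5)*(⅘ + 9/11))*0 = ((94/5)*(89/55))*0 = (8366/275)*0 = 0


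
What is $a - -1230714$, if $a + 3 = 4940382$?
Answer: $6171093$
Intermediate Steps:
$a = 4940379$ ($a = -3 + 4940382 = 4940379$)
$a - -1230714 = 4940379 - -1230714 = 4940379 + 1230714 = 6171093$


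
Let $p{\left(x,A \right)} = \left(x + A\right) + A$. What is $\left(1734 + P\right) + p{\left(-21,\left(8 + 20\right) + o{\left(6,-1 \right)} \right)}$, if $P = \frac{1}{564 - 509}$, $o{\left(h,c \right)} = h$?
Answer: $\frac{97956}{55} \approx 1781.0$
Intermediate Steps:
$p{\left(x,A \right)} = x + 2 A$ ($p{\left(x,A \right)} = \left(A + x\right) + A = x + 2 A$)
$P = \frac{1}{55}$ ($P = \frac{1}{564 - 509} = \frac{1}{55} \approx 0.018182$)
$\left(1734 + P\right) + p{\left(-21,\left(8 + 20\right) + o{\left(6,-1 \right)} \right)} = \left(1734 + \frac{1}{55}\right) - \left(21 - 2 \left(\left(8 + 20\right) + 6\right)\right) = \frac{95371}{55} - \left(21 - 2 \left(28 + 6\right)\right) = \frac{95371}{55} + \left(-21 + 2 \cdot 34\right) = \frac{95371}{55} + \left(-21 + 68\right) = \frac{95371}{55} + 47 = \frac{97956}{55}$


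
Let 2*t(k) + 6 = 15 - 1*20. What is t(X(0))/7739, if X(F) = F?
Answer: -11/15478 ≈ -0.00071069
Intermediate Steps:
t(k) = -11/2 (t(k) = -3 + (15 - 1*20)/2 = -3 + (15 - 20)/2 = -3 + (1/2)*(-5) = -3 - 5/2 = -11/2)
t(X(0))/7739 = -11/2/7739 = -11/2*1/7739 = -11/15478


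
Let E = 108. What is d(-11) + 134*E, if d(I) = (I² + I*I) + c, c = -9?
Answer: 14705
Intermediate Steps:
d(I) = -9 + 2*I² (d(I) = (I² + I*I) - 9 = (I² + I²) - 9 = 2*I² - 9 = -9 + 2*I²)
d(-11) + 134*E = (-9 + 2*(-11)²) + 134*108 = (-9 + 2*121) + 14472 = (-9 + 242) + 14472 = 233 + 14472 = 14705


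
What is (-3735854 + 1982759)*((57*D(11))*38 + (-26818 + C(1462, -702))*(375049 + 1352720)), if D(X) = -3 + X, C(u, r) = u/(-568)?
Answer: 23071581934044356925/284 ≈ 8.1238e+16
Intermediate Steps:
C(u, r) = -u/568 (C(u, r) = u*(-1/568) = -u/568)
(-3735854 + 1982759)*((57*D(11))*38 + (-26818 + C(1462, -702))*(375049 + 1352720)) = (-3735854 + 1982759)*((57*(-3 + 11))*38 + (-26818 - 1/568*1462)*(375049 + 1352720)) = -1753095*((57*8)*38 + (-26818 - 731/284)*1727769) = -1753095*(456*38 - 7617043/284*1727769) = -1753095*(17328 - 13160490767067/284) = -1753095*(-13160485845915/284) = 23071581934044356925/284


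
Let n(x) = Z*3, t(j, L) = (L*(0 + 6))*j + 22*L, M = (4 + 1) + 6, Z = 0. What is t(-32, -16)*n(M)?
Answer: 0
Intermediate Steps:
M = 11 (M = 5 + 6 = 11)
t(j, L) = 22*L + 6*L*j (t(j, L) = (L*6)*j + 22*L = (6*L)*j + 22*L = 6*L*j + 22*L = 22*L + 6*L*j)
n(x) = 0 (n(x) = 0*3 = 0)
t(-32, -16)*n(M) = (2*(-16)*(11 + 3*(-32)))*0 = (2*(-16)*(11 - 96))*0 = (2*(-16)*(-85))*0 = 2720*0 = 0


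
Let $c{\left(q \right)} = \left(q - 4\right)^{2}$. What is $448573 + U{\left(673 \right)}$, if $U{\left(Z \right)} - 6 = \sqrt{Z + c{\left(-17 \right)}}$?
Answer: $448579 + \sqrt{1114} \approx 4.4861 \cdot 10^{5}$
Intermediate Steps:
$c{\left(q \right)} = \left(-4 + q\right)^{2}$
$U{\left(Z \right)} = 6 + \sqrt{441 + Z}$ ($U{\left(Z \right)} = 6 + \sqrt{Z + \left(-4 - 17\right)^{2}} = 6 + \sqrt{Z + \left(-21\right)^{2}} = 6 + \sqrt{Z + 441} = 6 + \sqrt{441 + Z}$)
$448573 + U{\left(673 \right)} = 448573 + \left(6 + \sqrt{441 + 673}\right) = 448573 + \left(6 + \sqrt{1114}\right) = 448579 + \sqrt{1114}$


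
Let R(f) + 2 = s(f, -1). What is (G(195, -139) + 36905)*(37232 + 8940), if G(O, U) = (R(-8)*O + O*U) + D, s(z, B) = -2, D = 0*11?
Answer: 416471440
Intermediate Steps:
D = 0
R(f) = -4 (R(f) = -2 - 2 = -4)
G(O, U) = -4*O + O*U (G(O, U) = (-4*O + O*U) + 0 = -4*O + O*U)
(G(195, -139) + 36905)*(37232 + 8940) = (195*(-4 - 139) + 36905)*(37232 + 8940) = (195*(-143) + 36905)*46172 = (-27885 + 36905)*46172 = 9020*46172 = 416471440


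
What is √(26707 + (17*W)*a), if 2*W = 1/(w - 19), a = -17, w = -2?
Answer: √47123286/42 ≈ 163.44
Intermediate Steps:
W = -1/42 (W = 1/(2*(-2 - 19)) = (½)/(-21) = (½)*(-1/21) = -1/42 ≈ -0.023810)
√(26707 + (17*W)*a) = √(26707 + (17*(-1/42))*(-17)) = √(26707 - 17/42*(-17)) = √(26707 + 289/42) = √(1121983/42) = √47123286/42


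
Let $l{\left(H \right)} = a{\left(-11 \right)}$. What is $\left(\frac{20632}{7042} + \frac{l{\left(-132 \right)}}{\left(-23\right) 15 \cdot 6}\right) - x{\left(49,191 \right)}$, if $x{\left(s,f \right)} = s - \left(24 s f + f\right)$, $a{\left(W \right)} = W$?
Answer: $\frac{1638163333111}{7288470} \approx 2.2476 \cdot 10^{5}$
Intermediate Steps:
$l{\left(H \right)} = -11$
$x{\left(s,f \right)} = s - f - 24 f s$ ($x{\left(s,f \right)} = s - \left(24 f s + f\right) = s - \left(f + 24 f s\right) = s - f - 24 f s$)
$\left(\frac{20632}{7042} + \frac{l{\left(-132 \right)}}{\left(-23\right) 15 \cdot 6}\right) - x{\left(49,191 \right)} = \left(\frac{20632}{7042} - \frac{11}{\left(-23\right) 15 \cdot 6}\right) - \left(49 - 191 - 4584 \cdot 49\right) = \left(20632 \cdot \frac{1}{7042} - \frac{11}{\left(-345\right) 6}\right) - \left(49 - 191 - 224616\right) = \left(\frac{10316}{3521} - \frac{11}{-2070}\right) - -224758 = \left(\frac{10316}{3521} - - \frac{11}{2070}\right) + 224758 = \left(\frac{10316}{3521} + \frac{11}{2070}\right) + 224758 = \frac{21392851}{7288470} + 224758 = \frac{1638163333111}{7288470}$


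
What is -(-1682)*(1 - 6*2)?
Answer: -18502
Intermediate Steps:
-(-1682)*(1 - 6*2) = -(-1682)*(1 - 12) = -(-1682)*(-11) = -58*319 = -18502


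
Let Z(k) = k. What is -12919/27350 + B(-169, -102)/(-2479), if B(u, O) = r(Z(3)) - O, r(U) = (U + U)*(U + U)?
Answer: -35800501/67800650 ≈ -0.52803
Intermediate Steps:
r(U) = 4*U**2 (r(U) = (2*U)*(2*U) = 4*U**2)
B(u, O) = 36 - O (B(u, O) = 4*3**2 - O = 4*9 - O = 36 - O)
-12919/27350 + B(-169, -102)/(-2479) = -12919/27350 + (36 - 1*(-102))/(-2479) = -12919*1/27350 + (36 + 102)*(-1/2479) = -12919/27350 + 138*(-1/2479) = -12919/27350 - 138/2479 = -35800501/67800650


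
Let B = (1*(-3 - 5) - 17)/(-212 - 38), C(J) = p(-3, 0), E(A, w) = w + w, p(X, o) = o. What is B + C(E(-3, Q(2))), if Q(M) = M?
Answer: 1/10 ≈ 0.10000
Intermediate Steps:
E(A, w) = 2*w
C(J) = 0
B = 1/10 (B = (1*(-8) - 17)/(-250) = (-8 - 17)*(-1/250) = -25*(-1/250) = 1/10 ≈ 0.10000)
B + C(E(-3, Q(2))) = 1/10 + 0 = 1/10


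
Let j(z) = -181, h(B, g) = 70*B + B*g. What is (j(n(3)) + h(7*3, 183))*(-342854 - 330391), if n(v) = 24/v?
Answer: -3455093340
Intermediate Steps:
(j(n(3)) + h(7*3, 183))*(-342854 - 330391) = (-181 + (7*3)*(70 + 183))*(-342854 - 330391) = (-181 + 21*253)*(-673245) = (-181 + 5313)*(-673245) = 5132*(-673245) = -3455093340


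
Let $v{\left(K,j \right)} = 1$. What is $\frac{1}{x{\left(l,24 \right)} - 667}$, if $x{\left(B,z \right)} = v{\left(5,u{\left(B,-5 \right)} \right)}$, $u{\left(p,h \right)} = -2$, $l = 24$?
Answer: $- \frac{1}{666} \approx -0.0015015$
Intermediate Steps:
$x{\left(B,z \right)} = 1$
$\frac{1}{x{\left(l,24 \right)} - 667} = \frac{1}{1 - 667} = \frac{1}{-666} = - \frac{1}{666}$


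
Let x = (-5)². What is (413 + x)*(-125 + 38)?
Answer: -38106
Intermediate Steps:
x = 25
(413 + x)*(-125 + 38) = (413 + 25)*(-125 + 38) = 438*(-87) = -38106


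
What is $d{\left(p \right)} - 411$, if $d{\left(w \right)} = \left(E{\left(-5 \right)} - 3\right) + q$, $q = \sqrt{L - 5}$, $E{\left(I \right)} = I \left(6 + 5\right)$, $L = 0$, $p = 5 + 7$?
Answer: $-469 + i \sqrt{5} \approx -469.0 + 2.2361 i$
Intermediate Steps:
$p = 12$
$E{\left(I \right)} = 11 I$ ($E{\left(I \right)} = I 11 = 11 I$)
$q = i \sqrt{5}$ ($q = \sqrt{0 - 5} = \sqrt{-5} = i \sqrt{5} \approx 2.2361 i$)
$d{\left(w \right)} = -58 + i \sqrt{5}$ ($d{\left(w \right)} = \left(11 \left(-5\right) - 3\right) + i \sqrt{5} = \left(-55 - 3\right) + i \sqrt{5} = -58 + i \sqrt{5}$)
$d{\left(p \right)} - 411 = \left(-58 + i \sqrt{5}\right) - 411 = -469 + i \sqrt{5}$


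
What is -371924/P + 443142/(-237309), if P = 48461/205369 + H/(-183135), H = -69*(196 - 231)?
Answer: -2634538776355774499/1578093380065 ≈ -1.6694e+6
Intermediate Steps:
H = 2415 (H = -69*(-35) = 2415)
P = 558595940/2507350121 (P = 48461/205369 + 2415/(-183135) = 48461*(1/205369) + 2415*(-1/183135) = 48461/205369 - 161/12209 = 558595940/2507350121 ≈ 0.22278)
-371924/P + 443142/(-237309) = -371924/558595940/2507350121 + 443142/(-237309) = -371924*2507350121/558595940 + 443142*(-1/237309) = -33305131657243/19949855 - 147714/79103 = -2634538776355774499/1578093380065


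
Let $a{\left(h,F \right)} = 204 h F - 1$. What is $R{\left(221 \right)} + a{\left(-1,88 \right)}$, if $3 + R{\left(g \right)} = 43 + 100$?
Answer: $-17813$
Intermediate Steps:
$a{\left(h,F \right)} = -1 + 204 F h$ ($a{\left(h,F \right)} = 204 F h - 1 = -1 + 204 F h$)
$R{\left(g \right)} = 140$ ($R{\left(g \right)} = -3 + \left(43 + 100\right) = -3 + 143 = 140$)
$R{\left(221 \right)} + a{\left(-1,88 \right)} = 140 + \left(-1 + 204 \cdot 88 \left(-1\right)\right) = 140 - 17953 = -17813$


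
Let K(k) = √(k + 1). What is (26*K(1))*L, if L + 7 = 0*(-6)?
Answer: -182*√2 ≈ -257.39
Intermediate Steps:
L = -7 (L = -7 + 0*(-6) = -7 + 0 = -7)
K(k) = √(1 + k)
(26*K(1))*L = (26*√(1 + 1))*(-7) = (26*√2)*(-7) = -182*√2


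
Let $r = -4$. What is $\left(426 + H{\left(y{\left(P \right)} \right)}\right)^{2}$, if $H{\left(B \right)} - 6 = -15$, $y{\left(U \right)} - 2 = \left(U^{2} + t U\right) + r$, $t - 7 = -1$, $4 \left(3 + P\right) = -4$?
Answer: $173889$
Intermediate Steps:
$P = -4$ ($P = -3 + \frac{1}{4} \left(-4\right) = -3 - 1 = -4$)
$t = 6$ ($t = 7 - 1 = 6$)
$y{\left(U \right)} = -2 + U^{2} + 6 U$ ($y{\left(U \right)} = 2 - \left(4 - U^{2} - 6 U\right) = 2 + \left(-4 + U^{2} + 6 U\right) = -2 + U^{2} + 6 U$)
$H{\left(B \right)} = -9$ ($H{\left(B \right)} = 6 - 15 = -9$)
$\left(426 + H{\left(y{\left(P \right)} \right)}\right)^{2} = \left(426 - 9\right)^{2} = 417^{2} = 173889$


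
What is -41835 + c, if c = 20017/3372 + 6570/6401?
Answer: -902823552763/21584172 ≈ -41828.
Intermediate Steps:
c = 150282857/21584172 (c = 20017*(1/3372) + 6570*(1/6401) = 20017/3372 + 6570/6401 = 150282857/21584172 ≈ 6.9626)
-41835 + c = -41835 + 150282857/21584172 = -902823552763/21584172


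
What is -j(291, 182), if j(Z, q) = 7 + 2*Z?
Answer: -589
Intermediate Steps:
-j(291, 182) = -(7 + 2*291) = -(7 + 582) = -1*589 = -589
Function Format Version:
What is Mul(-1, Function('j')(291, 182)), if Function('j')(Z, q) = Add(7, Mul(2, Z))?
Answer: -589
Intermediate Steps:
Mul(-1, Function('j')(291, 182)) = Mul(-1, Add(7, Mul(2, 291))) = Mul(-1, Add(7, 582)) = Mul(-1, 589) = -589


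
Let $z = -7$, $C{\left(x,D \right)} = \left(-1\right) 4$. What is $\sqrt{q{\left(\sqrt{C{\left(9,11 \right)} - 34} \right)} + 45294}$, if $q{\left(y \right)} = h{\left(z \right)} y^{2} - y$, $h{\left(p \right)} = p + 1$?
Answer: $\sqrt{45522 - i \sqrt{38}} \approx 213.36 - 0.014 i$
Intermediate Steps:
$C{\left(x,D \right)} = -4$
$h{\left(p \right)} = 1 + p$
$q{\left(y \right)} = - y - 6 y^{2}$ ($q{\left(y \right)} = \left(1 - 7\right) y^{2} - y = - 6 y^{2} - y = - y - 6 y^{2}$)
$\sqrt{q{\left(\sqrt{C{\left(9,11 \right)} - 34} \right)} + 45294} = \sqrt{\sqrt{-4 - 34} \left(-1 - 6 \sqrt{-4 - 34}\right) + 45294} = \sqrt{\sqrt{-38} \left(-1 - 6 \sqrt{-38}\right) + 45294} = \sqrt{i \sqrt{38} \left(-1 - 6 i \sqrt{38}\right) + 45294} = \sqrt{45294 + i \sqrt{38} \left(-1 - 6 i \sqrt{38}\right)}$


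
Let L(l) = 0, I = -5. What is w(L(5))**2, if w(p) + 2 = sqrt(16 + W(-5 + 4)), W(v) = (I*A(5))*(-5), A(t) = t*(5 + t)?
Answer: (2 - sqrt(1266))**2 ≈ 1127.7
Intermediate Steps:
W(v) = 1250 (W(v) = -25*(5 + 5)*(-5) = -25*10*(-5) = -5*50*(-5) = -250*(-5) = 1250)
w(p) = -2 + sqrt(1266) (w(p) = -2 + sqrt(16 + 1250) = -2 + sqrt(1266))
w(L(5))**2 = (-2 + sqrt(1266))**2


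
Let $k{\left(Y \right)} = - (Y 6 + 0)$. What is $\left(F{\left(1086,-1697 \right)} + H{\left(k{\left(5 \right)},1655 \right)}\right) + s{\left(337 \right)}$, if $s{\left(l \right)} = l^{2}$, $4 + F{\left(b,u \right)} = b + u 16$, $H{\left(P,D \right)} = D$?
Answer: $89154$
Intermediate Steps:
$k{\left(Y \right)} = - 6 Y$ ($k{\left(Y \right)} = - (6 Y + 0) = - 6 Y$)
$F{\left(b,u \right)} = -4 + b + 16 u$ ($F{\left(b,u \right)} = -4 + \left(b + u 16\right) = -4 + \left(b + 16 u\right) = -4 + b + 16 u$)
$\left(F{\left(1086,-1697 \right)} + H{\left(k{\left(5 \right)},1655 \right)}\right) + s{\left(337 \right)} = \left(\left(-4 + 1086 + 16 \left(-1697\right)\right) + 1655\right) + 337^{2} = \left(\left(-4 + 1086 - 27152\right) + 1655\right) + 113569 = \left(-26070 + 1655\right) + 113569 = -24415 + 113569 = 89154$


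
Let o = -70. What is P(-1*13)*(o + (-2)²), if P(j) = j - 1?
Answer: 924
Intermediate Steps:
P(j) = -1 + j
P(-1*13)*(o + (-2)²) = (-1 - 1*13)*(-70 + (-2)²) = (-1 - 13)*(-70 + 4) = -14*(-66) = 924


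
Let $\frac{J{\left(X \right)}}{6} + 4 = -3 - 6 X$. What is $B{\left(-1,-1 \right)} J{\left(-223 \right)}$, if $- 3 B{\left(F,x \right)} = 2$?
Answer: $-5324$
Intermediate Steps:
$J{\left(X \right)} = -42 - 36 X$ ($J{\left(X \right)} = -24 + 6 \left(-3 - 6 X\right) = -24 - \left(18 + 36 X\right) = -42 - 36 X$)
$B{\left(F,x \right)} = - \frac{2}{3}$ ($B{\left(F,x \right)} = \left(- \frac{1}{3}\right) 2 = - \frac{2}{3}$)
$B{\left(-1,-1 \right)} J{\left(-223 \right)} = - \frac{2 \left(-42 - -8028\right)}{3} = - \frac{2 \left(-42 + 8028\right)}{3} = \left(- \frac{2}{3}\right) 7986 = -5324$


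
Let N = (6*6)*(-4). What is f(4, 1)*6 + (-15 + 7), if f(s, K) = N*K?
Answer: -872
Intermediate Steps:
N = -144 (N = 36*(-4) = -144)
f(s, K) = -144*K
f(4, 1)*6 + (-15 + 7) = -144*1*6 + (-15 + 7) = -144*6 - 8 = -864 - 8 = -872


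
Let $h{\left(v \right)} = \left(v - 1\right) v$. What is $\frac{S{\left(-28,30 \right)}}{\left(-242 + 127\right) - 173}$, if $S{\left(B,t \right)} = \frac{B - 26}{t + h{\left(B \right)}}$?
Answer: $\frac{3}{13472} \approx 0.00022268$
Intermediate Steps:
$h{\left(v \right)} = v \left(-1 + v\right)$ ($h{\left(v \right)} = \left(-1 + v\right) v = v \left(-1 + v\right)$)
$S{\left(B,t \right)} = \frac{-26 + B}{t + B \left(-1 + B\right)}$ ($S{\left(B,t \right)} = \frac{B - 26}{t + B \left(-1 + B\right)} = \frac{-26 + B}{t + B \left(-1 + B\right)}$)
$\frac{S{\left(-28,30 \right)}}{\left(-242 + 127\right) - 173} = \frac{\frac{1}{30 - 28 \left(-1 - 28\right)} \left(-26 - 28\right)}{\left(-242 + 127\right) - 173} = \frac{\frac{1}{30 - -812} \left(-54\right)}{-115 - 173} = \frac{\frac{1}{30 + 812} \left(-54\right)}{-288} = \frac{1}{842} \left(-54\right) \left(- \frac{1}{288}\right) = \left(- \frac{27}{421}\right) \left(- \frac{1}{288}\right) = \frac{3}{13472}$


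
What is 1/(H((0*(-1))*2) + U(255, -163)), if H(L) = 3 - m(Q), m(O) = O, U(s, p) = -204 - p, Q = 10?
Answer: -1/48 ≈ -0.020833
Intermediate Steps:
H(L) = -7 (H(L) = 3 - 1*10 = 3 - 10 = -7)
1/(H((0*(-1))*2) + U(255, -163)) = 1/(-7 + (-204 - 1*(-163))) = 1/(-7 + (-204 + 163)) = 1/(-7 - 41) = 1/(-48) = -1/48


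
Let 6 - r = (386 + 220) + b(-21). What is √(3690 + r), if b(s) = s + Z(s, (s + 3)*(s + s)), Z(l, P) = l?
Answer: 6*√87 ≈ 55.964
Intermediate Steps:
b(s) = 2*s (b(s) = s + s = 2*s)
r = -558 (r = 6 - ((386 + 220) + 2*(-21)) = 6 - (606 - 42) = 6 - 1*564 = 6 - 564 = -558)
√(3690 + r) = √(3690 - 558) = √3132 = 6*√87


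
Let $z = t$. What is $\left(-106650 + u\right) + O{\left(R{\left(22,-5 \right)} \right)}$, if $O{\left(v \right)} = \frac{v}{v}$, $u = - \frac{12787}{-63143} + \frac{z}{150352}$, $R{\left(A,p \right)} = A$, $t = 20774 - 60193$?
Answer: $- \frac{1012491654040957}{9493676336} \approx -1.0665 \cdot 10^{5}$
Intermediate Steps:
$t = -39419$ ($t = 20774 - 60193 = -39419$)
$z = -39419$
$u = - \frac{566482893}{9493676336}$ ($u = - \frac{12787}{-63143} - \frac{39419}{150352} = \left(-12787\right) \left(- \frac{1}{63143}\right) - \frac{39419}{150352} = \frac{12787}{63143} - \frac{39419}{150352} = - \frac{566482893}{9493676336} \approx -0.059669$)
$O{\left(v \right)} = 1$
$\left(-106650 + u\right) + O{\left(R{\left(22,-5 \right)} \right)} = \left(-106650 - \frac{566482893}{9493676336}\right) + 1 = - \frac{1012501147717293}{9493676336} + 1 = - \frac{1012491654040957}{9493676336}$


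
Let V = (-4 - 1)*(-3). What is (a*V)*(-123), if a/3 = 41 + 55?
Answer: -531360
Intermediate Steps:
a = 288 (a = 3*(41 + 55) = 3*96 = 288)
V = 15 (V = -5*(-3) = 15)
(a*V)*(-123) = (288*15)*(-123) = 4320*(-123) = -531360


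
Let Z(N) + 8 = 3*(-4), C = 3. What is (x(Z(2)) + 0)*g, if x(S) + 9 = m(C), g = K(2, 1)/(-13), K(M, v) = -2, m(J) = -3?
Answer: -24/13 ≈ -1.8462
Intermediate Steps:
Z(N) = -20 (Z(N) = -8 + 3*(-4) = -8 - 12 = -20)
g = 2/13 (g = -2/(-13) = -2*(-1/13) = 2/13 ≈ 0.15385)
x(S) = -12 (x(S) = -9 - 3 = -12)
(x(Z(2)) + 0)*g = (-12 + 0)*(2/13) = -12*2/13 = -24/13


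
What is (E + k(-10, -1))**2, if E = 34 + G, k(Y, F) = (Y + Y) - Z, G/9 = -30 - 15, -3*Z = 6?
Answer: 151321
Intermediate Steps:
Z = -2 (Z = -1/3*6 = -2)
G = -405 (G = 9*(-30 - 15) = 9*(-45) = -405)
k(Y, F) = 2 + 2*Y (k(Y, F) = (Y + Y) - 1*(-2) = 2*Y + 2 = 2 + 2*Y)
E = -371 (E = 34 - 405 = -371)
(E + k(-10, -1))**2 = (-371 + (2 + 2*(-10)))**2 = (-371 + (2 - 20))**2 = (-371 - 18)**2 = (-389)**2 = 151321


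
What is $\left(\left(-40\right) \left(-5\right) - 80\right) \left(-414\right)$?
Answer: $-49680$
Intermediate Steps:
$\left(\left(-40\right) \left(-5\right) - 80\right) \left(-414\right) = \left(200 - 80\right) \left(-414\right) = 120 \left(-414\right) = -49680$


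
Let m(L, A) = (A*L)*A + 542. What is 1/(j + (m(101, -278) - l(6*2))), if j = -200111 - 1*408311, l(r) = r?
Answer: 1/7197792 ≈ 1.3893e-7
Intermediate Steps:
m(L, A) = 542 + L*A² (m(L, A) = L*A² + 542 = 542 + L*A²)
j = -608422 (j = -200111 - 408311 = -608422)
1/(j + (m(101, -278) - l(6*2))) = 1/(-608422 + ((542 + 101*(-278)²) - 6*2)) = 1/(-608422 + ((542 + 101*77284) - 1*12)) = 1/(-608422 + ((542 + 7805684) - 12)) = 1/(-608422 + (7806226 - 12)) = 1/(-608422 + 7806214) = 1/7197792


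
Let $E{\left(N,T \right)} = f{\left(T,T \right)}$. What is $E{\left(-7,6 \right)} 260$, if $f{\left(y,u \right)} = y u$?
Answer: $9360$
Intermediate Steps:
$f{\left(y,u \right)} = u y$
$E{\left(N,T \right)} = T^{2}$ ($E{\left(N,T \right)} = T T = T^{2}$)
$E{\left(-7,6 \right)} 260 = 6^{2} \cdot 260 = 36 \cdot 260 = 9360$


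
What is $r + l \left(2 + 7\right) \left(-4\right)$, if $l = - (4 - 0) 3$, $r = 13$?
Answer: $445$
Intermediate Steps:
$l = -12$ ($l = - (4 + 0) 3 = \left(-1\right) 4 \cdot 3 = \left(-4\right) 3 = -12$)
$r + l \left(2 + 7\right) \left(-4\right) = 13 - 12 \left(2 + 7\right) \left(-4\right) = 13 - 12 \cdot 9 \left(-4\right) = 13 - -432 = 13 + 432 = 445$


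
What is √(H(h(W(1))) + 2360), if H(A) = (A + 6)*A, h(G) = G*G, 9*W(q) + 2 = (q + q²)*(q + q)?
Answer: 4*√967870/81 ≈ 48.583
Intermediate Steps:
W(q) = -2/9 + 2*q*(q + q²)/9 (W(q) = -2/9 + ((q + q²)*(q + q))/9 = -2/9 + ((q + q²)*(2*q))/9 = -2/9 + (2*q*(q + q²))/9 = -2/9 + 2*q*(q + q²)/9)
h(G) = G²
H(A) = A*(6 + A) (H(A) = (6 + A)*A = A*(6 + A))
√(H(h(W(1))) + 2360) = √((-2/9 + (2/9)*1² + (2/9)*1³)²*(6 + (-2/9 + (2/9)*1² + (2/9)*1³)²) + 2360) = √((-2/9 + (2/9)*1 + (2/9)*1)²*(6 + (-2/9 + (2/9)*1 + (2/9)*1)²) + 2360) = √((-2/9 + 2/9 + 2/9)²*(6 + (-2/9 + 2/9 + 2/9)²) + 2360) = √((2/9)²*(6 + (2/9)²) + 2360) = √(4*(6 + 4/81)/81 + 2360) = √((4/81)*(490/81) + 2360) = √(1960/6561 + 2360) = √(15485920/6561) = 4*√967870/81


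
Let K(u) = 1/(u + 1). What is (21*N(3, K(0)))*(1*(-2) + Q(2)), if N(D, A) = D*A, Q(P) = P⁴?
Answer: 882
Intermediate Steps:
K(u) = 1/(1 + u)
N(D, A) = A*D
(21*N(3, K(0)))*(1*(-2) + Q(2)) = (21*(3/(1 + 0)))*(1*(-2) + 2⁴) = (21*(3/1))*(-2 + 16) = (21*(1*3))*14 = (21*3)*14 = 63*14 = 882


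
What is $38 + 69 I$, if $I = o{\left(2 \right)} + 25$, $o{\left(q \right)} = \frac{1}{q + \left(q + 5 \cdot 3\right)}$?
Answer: $\frac{33566}{19} \approx 1766.6$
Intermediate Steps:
$o{\left(q \right)} = \frac{1}{15 + 2 q}$ ($o{\left(q \right)} = \frac{1}{q + \left(q + 15\right)} = \frac{1}{q + \left(15 + q\right)} = \frac{1}{15 + 2 q}$)
$I = \frac{476}{19}$ ($I = \frac{1}{15 + 2 \cdot 2} + 25 = \frac{1}{15 + 4} + 25 = \frac{1}{19} + 25 = \frac{476}{19} \approx 25.053$)
$38 + 69 I = 38 + 69 \cdot \frac{476}{19} = 38 + \frac{32844}{19} = \frac{33566}{19}$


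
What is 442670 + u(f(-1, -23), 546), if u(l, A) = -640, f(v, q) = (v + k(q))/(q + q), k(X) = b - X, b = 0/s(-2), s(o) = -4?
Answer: 442030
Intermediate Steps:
b = 0 (b = 0/(-4) = 0*(-¼) = 0)
k(X) = -X (k(X) = 0 - X = -X)
f(v, q) = (v - q)/(2*q) (f(v, q) = (v - q)/(q + q) = (v - q)/((2*q)) = (v - q)*(1/(2*q)) = (v - q)/(2*q))
442670 + u(f(-1, -23), 546) = 442670 - 640 = 442030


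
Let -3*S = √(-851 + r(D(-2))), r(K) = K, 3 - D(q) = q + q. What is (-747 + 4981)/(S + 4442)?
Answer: 42316713/44395780 + 6351*I*√211/44395780 ≈ 0.95317 + 0.002078*I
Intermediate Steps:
D(q) = 3 - 2*q (D(q) = 3 - (q + q) = 3 - 2*q)
S = -2*I*√211/3 (S = -√(-851 + (3 - 2*(-2)))/3 = -√(-851 + (3 + 4))/3 = -√(-851 + 7)/3 = -2*I*√211/3 ≈ -9.6839*I)
(-747 + 4981)/(S + 4442) = (-747 + 4981)/(-2*I*√211/3 + 4442) = 4234/(4442 - 2*I*√211/3)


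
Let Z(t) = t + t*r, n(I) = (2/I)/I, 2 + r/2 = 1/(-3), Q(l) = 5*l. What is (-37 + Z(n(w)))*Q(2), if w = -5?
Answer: -5594/15 ≈ -372.93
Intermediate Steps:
r = -14/3 (r = -4 + 2*(1/(-3)) = -4 + 2*(1*(-1/3)) = -4 + 2*(-1/3) = -4 - 2/3 = -14/3 ≈ -4.6667)
n(I) = 2/I**2
Z(t) = -11*t/3 (Z(t) = t + t*(-14/3) = t - 14*t/3 = -11*t/3)
(-37 + Z(n(w)))*Q(2) = (-37 - 22/(3*(-5)**2))*(5*2) = (-37 - 22/(3*25))*10 = (-37 - 11/3*2/25)*10 = (-37 - 22/75)*10 = -2797/75*10 = -5594/15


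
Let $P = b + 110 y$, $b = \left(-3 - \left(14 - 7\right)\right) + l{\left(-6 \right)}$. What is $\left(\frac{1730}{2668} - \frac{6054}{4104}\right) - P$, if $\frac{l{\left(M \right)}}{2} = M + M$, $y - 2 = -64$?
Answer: $\frac{3126609539}{456228} \approx 6853.2$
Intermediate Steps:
$y = -62$ ($y = 2 - 64 = -62$)
$l{\left(M \right)} = 4 M$ ($l{\left(M \right)} = 2 \left(M + M\right) = 2 \cdot 2 M = 4 M$)
$b = -34$ ($b = \left(-3 - \left(14 - 7\right)\right) + 4 \left(-6\right) = \left(-3 - \left(14 - 7\right)\right) - 24 = \left(-3 - 7\right) - 24 = -10 - 24 = -34$)
$P = -6854$ ($P = -34 + 110 \left(-62\right) = -34 - 6820 = -6854$)
$\left(\frac{1730}{2668} - \frac{6054}{4104}\right) - P = \left(\frac{1730}{2668} - \frac{6054}{4104}\right) - -6854 = \left(1730 \cdot \frac{1}{2668} - \frac{1009}{684}\right) + 6854 = \left(\frac{865}{1334} - \frac{1009}{684}\right) + 6854 = - \frac{377173}{456228} + 6854 = \frac{3126609539}{456228}$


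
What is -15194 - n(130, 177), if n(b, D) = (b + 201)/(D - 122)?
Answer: -836001/55 ≈ -15200.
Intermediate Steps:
n(b, D) = (201 + b)/(-122 + D)
-15194 - n(130, 177) = -15194 - (201 + 130)/(-122 + 177) = -15194 - 331/55 = -836001/55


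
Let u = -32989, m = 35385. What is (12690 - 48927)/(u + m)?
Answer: -36237/2396 ≈ -15.124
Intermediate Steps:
(12690 - 48927)/(u + m) = (12690 - 48927)/(-32989 + 35385) = -36237/2396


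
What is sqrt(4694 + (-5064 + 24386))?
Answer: 4*sqrt(1501) ≈ 154.97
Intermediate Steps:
sqrt(4694 + (-5064 + 24386)) = sqrt(4694 + 19322) = sqrt(24016) = 4*sqrt(1501)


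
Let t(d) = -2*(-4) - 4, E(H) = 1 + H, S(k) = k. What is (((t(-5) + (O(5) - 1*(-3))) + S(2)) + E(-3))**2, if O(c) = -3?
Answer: 16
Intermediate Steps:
t(d) = 4 (t(d) = 8 - 4 = 4)
(((t(-5) + (O(5) - 1*(-3))) + S(2)) + E(-3))**2 = (((4 + (-3 - 1*(-3))) + 2) + (1 - 3))**2 = (((4 + (-3 + 3)) + 2) - 2)**2 = (((4 + 0) + 2) - 2)**2 = ((4 + 2) - 2)**2 = (6 - 2)**2 = 4**2 = 16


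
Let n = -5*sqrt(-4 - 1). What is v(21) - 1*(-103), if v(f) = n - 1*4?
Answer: 99 - 5*I*sqrt(5) ≈ 99.0 - 11.18*I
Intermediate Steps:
n = -5*I*sqrt(5) ≈ -11.18*I
v(f) = -4 - 5*I*sqrt(5) (v(f) = -5*I*sqrt(5) - 1*4 = -5*I*sqrt(5) - 4 = -4 - 5*I*sqrt(5))
v(21) - 1*(-103) = (-4 - 5*I*sqrt(5)) - 1*(-103) = (-4 - 5*I*sqrt(5)) + 103 = 99 - 5*I*sqrt(5)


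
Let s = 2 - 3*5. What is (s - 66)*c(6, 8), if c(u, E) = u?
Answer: -474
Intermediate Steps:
s = -13 (s = 2 - 15 = -13)
(s - 66)*c(6, 8) = (-13 - 66)*6 = -79*6 = -474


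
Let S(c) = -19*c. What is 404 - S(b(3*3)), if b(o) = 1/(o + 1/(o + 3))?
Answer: 44264/109 ≈ 406.09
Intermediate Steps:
b(o) = 1/(o + 1/(3 + o))
404 - S(b(3*3)) = 404 - (-19)*(3 + 3*3)/(1 + (3*3)² + 3*(3*3)) = 404 - (-19)*(3 + 9)/(1 + 9² + 3*9) = 404 - (-19)*12/(1 + 81 + 27) = 404 - (-19)*12/109 = 404 - 1*(-228/109) = 404 + 228/109 = 44264/109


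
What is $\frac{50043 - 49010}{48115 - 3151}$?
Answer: $\frac{1033}{44964} \approx 0.022974$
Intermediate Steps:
$\frac{50043 - 49010}{48115 - 3151} = \frac{1033}{44964}$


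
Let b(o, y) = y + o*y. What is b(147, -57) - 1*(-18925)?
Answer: 10489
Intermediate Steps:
b(147, -57) - 1*(-18925) = -57*(1 + 147) - 1*(-18925) = -57*148 + 18925 = -8436 + 18925 = 10489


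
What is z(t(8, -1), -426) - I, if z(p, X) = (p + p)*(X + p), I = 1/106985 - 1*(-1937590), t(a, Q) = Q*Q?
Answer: -207384003401/106985 ≈ -1.9384e+6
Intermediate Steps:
t(a, Q) = Q²
I = 207293066151/106985 (I = 1/106985 + 1937590 = 207293066151/106985 ≈ 1.9376e+6)
z(p, X) = 2*p*(X + p) (z(p, X) = (2*p)*(X + p) = 2*p*(X + p))
z(t(8, -1), -426) - I = 2*(-1)²*(-426 + (-1)²) - 1*207293066151/106985 = 2*1*(-426 + 1) - 207293066151/106985 = 2*1*(-425) - 207293066151/106985 = -850 - 207293066151/106985 = -207384003401/106985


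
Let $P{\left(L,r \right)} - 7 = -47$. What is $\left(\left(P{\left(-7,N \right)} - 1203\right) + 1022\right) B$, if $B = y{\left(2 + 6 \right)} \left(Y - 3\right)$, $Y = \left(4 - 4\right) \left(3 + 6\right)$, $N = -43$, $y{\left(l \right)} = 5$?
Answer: $3315$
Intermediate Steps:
$P{\left(L,r \right)} = -40$ ($P{\left(L,r \right)} = 7 - 47 = -40$)
$Y = 0$ ($Y = 0 \cdot 9 = 0$)
$B = -15$ ($B = 5 \left(0 - 3\right) = 5 \left(-3\right) = -15$)
$\left(\left(P{\left(-7,N \right)} - 1203\right) + 1022\right) B = \left(\left(-40 - 1203\right) + 1022\right) \left(-15\right) = \left(-1243 + 1022\right) \left(-15\right) = \left(-221\right) \left(-15\right) = 3315$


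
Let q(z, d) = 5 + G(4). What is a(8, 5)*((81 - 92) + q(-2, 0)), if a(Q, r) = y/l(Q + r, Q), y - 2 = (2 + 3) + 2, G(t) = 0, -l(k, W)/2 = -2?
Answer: -27/2 ≈ -13.500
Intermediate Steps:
l(k, W) = 4 (l(k, W) = -2*(-2) = 4)
y = 9 (y = 2 + ((2 + 3) + 2) = 2 + (5 + 2) = 2 + 7 = 9)
q(z, d) = 5 (q(z, d) = 5 + 0 = 5)
a(Q, r) = 9/4
a(8, 5)*((81 - 92) + q(-2, 0)) = 9*((81 - 92) + 5)/4 = 9*(-11 + 5)/4 = (9/4)*(-6) = -27/2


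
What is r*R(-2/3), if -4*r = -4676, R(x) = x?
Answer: -2338/3 ≈ -779.33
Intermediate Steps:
r = 1169 (r = -¼*(-4676) = 1169)
r*R(-2/3) = 1169*(-2/3) = 1169*(-2*⅓) = 1169*(-⅔) = -2338/3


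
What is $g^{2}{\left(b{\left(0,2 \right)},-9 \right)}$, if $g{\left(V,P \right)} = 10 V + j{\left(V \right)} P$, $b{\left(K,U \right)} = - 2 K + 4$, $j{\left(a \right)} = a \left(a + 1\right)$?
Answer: $19600$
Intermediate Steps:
$j{\left(a \right)} = a \left(1 + a\right)$
$b{\left(K,U \right)} = 4 - 2 K$
$g{\left(V,P \right)} = 10 V + P V \left(1 + V\right)$ ($g{\left(V,P \right)} = 10 V + V \left(1 + V\right) P = 10 V + P V \left(1 + V\right)$)
$g^{2}{\left(b{\left(0,2 \right)},-9 \right)} = \left(\left(4 - 0\right) \left(10 - 9 \left(1 + \left(4 - 0\right)\right)\right)\right)^{2} = \left(\left(4 + 0\right) \left(10 - 9 \left(1 + \left(4 + 0\right)\right)\right)\right)^{2} = \left(4 \left(10 - 9 \left(1 + 4\right)\right)\right)^{2} = \left(4 \left(10 - 45\right)\right)^{2} = \left(4 \left(-35\right)\right)^{2} = \left(-140\right)^{2} = 19600$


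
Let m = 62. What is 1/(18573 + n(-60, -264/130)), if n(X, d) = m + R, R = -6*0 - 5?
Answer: 1/18630 ≈ 5.3677e-5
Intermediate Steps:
R = -5 (R = 0 - 5 = -5)
n(X, d) = 57 (n(X, d) = 62 - 5 = 57)
1/(18573 + n(-60, -264/130)) = 1/(18573 + 57) = 1/18630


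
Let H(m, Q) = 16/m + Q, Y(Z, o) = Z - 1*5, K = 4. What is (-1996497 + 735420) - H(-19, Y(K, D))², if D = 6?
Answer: -455250022/361 ≈ -1.2611e+6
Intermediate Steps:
Y(Z, o) = -5 + Z (Y(Z, o) = Z - 5 = -5 + Z)
H(m, Q) = Q + 16/m
(-1996497 + 735420) - H(-19, Y(K, D))² = (-1996497 + 735420) - ((-5 + 4) + 16/(-19))² = -1261077 - (-1 + 16*(-1/19))² = -1261077 - (-1 - 16/19)² = -1261077 - (-35/19)² = -1261077 - 1*1225/361 = -1261077 - 1225/361 = -455250022/361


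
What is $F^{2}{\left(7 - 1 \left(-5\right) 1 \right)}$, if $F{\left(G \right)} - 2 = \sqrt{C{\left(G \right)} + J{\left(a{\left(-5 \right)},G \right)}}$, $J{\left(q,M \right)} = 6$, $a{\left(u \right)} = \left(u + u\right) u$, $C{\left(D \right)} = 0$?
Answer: $\left(2 + \sqrt{6}\right)^{2} \approx 19.798$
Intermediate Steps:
$a{\left(u \right)} = 2 u^{2}$ ($a{\left(u \right)} = 2 u u = 2 u^{2}$)
$F{\left(G \right)} = 2 + \sqrt{6}$ ($F{\left(G \right)} = 2 + \sqrt{0 + 6} = 2 + \sqrt{6}$)
$F^{2}{\left(7 - 1 \left(-5\right) 1 \right)} = \left(2 + \sqrt{6}\right)^{2}$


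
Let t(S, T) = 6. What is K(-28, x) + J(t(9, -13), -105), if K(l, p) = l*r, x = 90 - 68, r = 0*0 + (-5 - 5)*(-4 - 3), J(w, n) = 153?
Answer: -1807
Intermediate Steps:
r = 70 (r = 0 - 10*(-7) = 0 + 70 = 70)
x = 22
K(l, p) = 70*l (K(l, p) = l*70 = 70*l)
K(-28, x) + J(t(9, -13), -105) = 70*(-28) + 153 = -1960 + 153 = -1807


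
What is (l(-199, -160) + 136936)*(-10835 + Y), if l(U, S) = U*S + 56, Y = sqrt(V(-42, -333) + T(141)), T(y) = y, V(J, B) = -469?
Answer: -1829294720 + 337664*I*sqrt(82) ≈ -1.8293e+9 + 3.0577e+6*I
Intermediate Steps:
Y = 2*I*sqrt(82) (Y = sqrt(-469 + 141) = sqrt(-328) = 2*I*sqrt(82) ≈ 18.111*I)
l(U, S) = 56 + S*U (l(U, S) = S*U + 56 = 56 + S*U)
(l(-199, -160) + 136936)*(-10835 + Y) = ((56 - 160*(-199)) + 136936)*(-10835 + 2*I*sqrt(82)) = ((56 + 31840) + 136936)*(-10835 + 2*I*sqrt(82)) = (31896 + 136936)*(-10835 + 2*I*sqrt(82)) = 168832*(-10835 + 2*I*sqrt(82)) = -1829294720 + 337664*I*sqrt(82)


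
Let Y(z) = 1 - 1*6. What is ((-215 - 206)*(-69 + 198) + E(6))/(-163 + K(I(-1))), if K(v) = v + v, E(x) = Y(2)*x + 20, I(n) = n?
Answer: 54319/165 ≈ 329.21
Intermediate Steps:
Y(z) = -5 (Y(z) = 1 - 6 = -5)
E(x) = 20 - 5*x (E(x) = -5*x + 20 = 20 - 5*x)
K(v) = 2*v
((-215 - 206)*(-69 + 198) + E(6))/(-163 + K(I(-1))) = ((-215 - 206)*(-69 + 198) + (20 - 5*6))/(-163 + 2*(-1)) = (-421*129 + (20 - 30))/(-163 - 2) = (-54309 - 10)/(-165) = -54319*(-1/165) = 54319/165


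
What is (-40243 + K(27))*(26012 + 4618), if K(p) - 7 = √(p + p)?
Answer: -1232428680 + 91890*√6 ≈ -1.2322e+9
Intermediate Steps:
K(p) = 7 + √2*√p (K(p) = 7 + √(p + p) = 7 + √(2*p) = 7 + √2*√p)
(-40243 + K(27))*(26012 + 4618) = (-40243 + (7 + √2*√27))*(26012 + 4618) = (-40243 + (7 + √2*(3*√3)))*30630 = (-40243 + (7 + 3*√6))*30630 = (-40236 + 3*√6)*30630 = -1232428680 + 91890*√6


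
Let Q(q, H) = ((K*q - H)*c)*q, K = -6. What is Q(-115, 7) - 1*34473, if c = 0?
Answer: -34473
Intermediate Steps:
Q(q, H) = 0 (Q(q, H) = ((-6*q - H)*0)*q = ((-H - 6*q)*0)*q = 0*q = 0)
Q(-115, 7) - 1*34473 = 0 - 1*34473 = 0 - 34473 = -34473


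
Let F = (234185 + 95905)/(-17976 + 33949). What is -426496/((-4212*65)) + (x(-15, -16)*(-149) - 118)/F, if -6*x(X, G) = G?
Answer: -17606799337/753100335 ≈ -23.379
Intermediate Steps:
x(X, G) = -G/6
F = 330090/15973 ≈ 20.665
-426496/((-4212*65)) + (x(-15, -16)*(-149) - 118)/F = -426496/((-4212*65)) + (-1/6*(-16)*(-149) - 118)/(330090/15973) = -426496/(-273780) + ((8/3)*(-149) - 118)*(15973/330090) = -426496*(-1/273780) + (-1192/3 - 118)*(15973/330090) = 106624/68445 - 1546/3*15973/330090 = 106624/68445 - 12347129/495135 = -17606799337/753100335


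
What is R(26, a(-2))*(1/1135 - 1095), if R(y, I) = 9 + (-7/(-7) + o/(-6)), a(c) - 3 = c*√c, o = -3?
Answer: -13049652/1135 ≈ -11497.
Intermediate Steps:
a(c) = 3 + c^(3/2) (a(c) = 3 + c*√c = 3 + c^(3/2))
R(y, I) = 21/2 (R(y, I) = 9 + (-7/(-7) - 3/(-6)) = 9 + (-7*(-⅐) - 3*(-⅙)) = 9 + (1 + ½) = 9 + 3/2 = 21/2)
R(26, a(-2))*(1/1135 - 1095) = 21*(1/1135 - 1095)/2 = (21/2)*(-1242824/1135) = -13049652/1135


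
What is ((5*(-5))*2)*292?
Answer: -14600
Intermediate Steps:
((5*(-5))*2)*292 = -25*2*292 = -50*292 = -14600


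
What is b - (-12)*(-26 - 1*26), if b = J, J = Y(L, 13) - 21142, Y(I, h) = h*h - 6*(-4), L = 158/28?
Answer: -21573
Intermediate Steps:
L = 79/14 (L = 158*(1/28) = 79/14 ≈ 5.6429)
Y(I, h) = 24 + h**2 (Y(I, h) = h**2 + 24 = 24 + h**2)
J = -20949 (J = (24 + 13**2) - 21142 = (24 + 169) - 21142 = 193 - 21142 = -20949)
b = -20949
b - (-12)*(-26 - 1*26) = -20949 - (-12)*(-26 - 1*26) = -20949 - (-12)*(-26 - 26) = -20949 - (-12)*(-52) = -20949 - 1*624 = -20949 - 624 = -21573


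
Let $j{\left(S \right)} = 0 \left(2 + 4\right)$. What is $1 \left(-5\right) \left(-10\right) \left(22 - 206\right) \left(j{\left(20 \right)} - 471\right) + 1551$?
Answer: $4334751$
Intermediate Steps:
$j{\left(S \right)} = 0$ ($j{\left(S \right)} = 0 \cdot 6 = 0$)
$1 \left(-5\right) \left(-10\right) \left(22 - 206\right) \left(j{\left(20 \right)} - 471\right) + 1551 = 1 \left(-5\right) \left(-10\right) \left(22 - 206\right) \left(0 - 471\right) + 1551 = \left(-5\right) \left(-10\right) \left(\left(-184\right) \left(-471\right)\right) + 1551 = 50 \cdot 86664 + 1551 = 4333200 + 1551 = 4334751$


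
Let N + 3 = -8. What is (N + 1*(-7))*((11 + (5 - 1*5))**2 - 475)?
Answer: 6372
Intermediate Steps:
N = -11 (N = -3 - 8 = -11)
(N + 1*(-7))*((11 + (5 - 1*5))**2 - 475) = (-11 + 1*(-7))*((11 + (5 - 1*5))**2 - 475) = (-11 - 7)*((11 + (5 - 5))**2 - 475) = -18*((11 + 0)**2 - 475) = -18*(11**2 - 475) = -18*(121 - 475) = -18*(-354) = 6372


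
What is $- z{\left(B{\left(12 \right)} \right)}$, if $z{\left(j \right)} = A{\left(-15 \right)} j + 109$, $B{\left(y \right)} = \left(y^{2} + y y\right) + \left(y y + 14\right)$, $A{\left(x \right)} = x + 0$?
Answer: $6581$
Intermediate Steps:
$A{\left(x \right)} = x$
$B{\left(y \right)} = 14 + 3 y^{2}$ ($B{\left(y \right)} = \left(y^{2} + y^{2}\right) + \left(y^{2} + 14\right) = 2 y^{2} + \left(14 + y^{2}\right) = 14 + 3 y^{2}$)
$z{\left(j \right)} = 109 - 15 j$ ($z{\left(j \right)} = - 15 j + 109 = 109 - 15 j$)
$- z{\left(B{\left(12 \right)} \right)} = - (109 - 15 \left(14 + 3 \cdot 12^{2}\right)) = - (109 - 15 \left(14 + 3 \cdot 144\right)) = - (109 - 15 \left(14 + 432\right)) = - (109 - 6690) = \left(-1\right) \left(-6581\right) = 6581$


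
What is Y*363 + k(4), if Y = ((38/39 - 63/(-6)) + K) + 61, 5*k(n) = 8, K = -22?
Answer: 2382093/130 ≈ 18324.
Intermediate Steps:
k(n) = 8/5 (k(n) = (1/5)*8 = 8/5)
Y = 3937/78 (Y = ((38/39 - 63/(-6)) - 22) + 61 = ((38*(1/39) - 63*(-1/6)) - 22) + 61 = ((38/39 + 21/2) - 22) + 61 = (895/78 - 22) + 61 = -821/78 + 61 = 3937/78 ≈ 50.474)
Y*363 + k(4) = (3937/78)*363 + 8/5 = 476377/26 + 8/5 = 2382093/130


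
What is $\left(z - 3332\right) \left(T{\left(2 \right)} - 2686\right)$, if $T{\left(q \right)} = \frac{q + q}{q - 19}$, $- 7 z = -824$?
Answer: $\frac{1027485000}{119} \approx 8.6343 \cdot 10^{6}$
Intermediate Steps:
$z = \frac{824}{7}$ ($z = \left(- \frac{1}{7}\right) \left(-824\right) = \frac{824}{7} \approx 117.71$)
$T{\left(q \right)} = \frac{2 q}{-19 + q}$
$\left(z - 3332\right) \left(T{\left(2 \right)} - 2686\right) = \left(\frac{824}{7} - 3332\right) \left(2 \cdot 2 \frac{1}{-19 + 2} - 2686\right) = - \frac{22500 \left(2 \cdot 2 \frac{1}{-17} - 2686\right)}{7} = - \frac{22500 \left(2 \cdot 2 \left(- \frac{1}{17}\right) - 2686\right)}{7} = - \frac{22500 \left(- \frac{4}{17} - 2686\right)}{7} = \left(- \frac{22500}{7}\right) \left(- \frac{45666}{17}\right) = \frac{1027485000}{119}$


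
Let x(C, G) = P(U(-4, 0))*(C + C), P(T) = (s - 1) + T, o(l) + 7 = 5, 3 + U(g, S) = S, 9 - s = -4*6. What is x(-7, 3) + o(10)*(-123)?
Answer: -160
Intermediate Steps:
s = 33 (s = 9 - (-4)*6 = 9 - 1*(-24) = 9 + 24 = 33)
U(g, S) = -3 + S
o(l) = -2 (o(l) = -7 + 5 = -2)
P(T) = 32 + T (P(T) = (33 - 1) + T = 32 + T)
x(C, G) = 58*C (x(C, G) = (32 + (-3 + 0))*(C + C) = (32 - 3)*(2*C) = 29*(2*C) = 58*C)
x(-7, 3) + o(10)*(-123) = 58*(-7) - 2*(-123) = -406 + 246 = -160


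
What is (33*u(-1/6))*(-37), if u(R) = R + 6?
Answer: -14245/2 ≈ -7122.5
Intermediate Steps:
u(R) = 6 + R
(33*u(-1/6))*(-37) = (33*(6 - 1/6))*(-37) = (33*(35/6))*(-37) = (385/2)*(-37) = -14245/2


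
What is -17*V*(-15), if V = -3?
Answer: -765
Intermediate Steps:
-17*V*(-15) = -17*(-3)*(-15) = 51*(-15) = -765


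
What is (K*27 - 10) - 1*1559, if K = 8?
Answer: -1353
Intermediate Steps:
(K*27 - 10) - 1*1559 = (8*27 - 10) - 1*1559 = (216 - 10) - 1559 = 206 - 1559 = -1353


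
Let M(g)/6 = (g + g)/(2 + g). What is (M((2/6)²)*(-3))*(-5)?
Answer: 180/19 ≈ 9.4737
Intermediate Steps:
M(g) = 12*g/(2 + g) (M(g) = 6*((g + g)/(2 + g)) = 6*((2*g)/(2 + g)) = 6*(2*g/(2 + g)) = 12*g/(2 + g))
(M((2/6)²)*(-3))*(-5) = ((12*(2/6)²/(2 + (2/6)²))*(-3))*(-5) = ((12*(2*(⅙))²/(2 + (2*(⅙))²))*(-3))*(-5) = ((12*(⅓)²/(2 + (⅓)²))*(-3))*(-5) = ((12*(⅑)/(2 + ⅑))*(-3))*(-5) = ((12*(⅑)/(19/9))*(-3))*(-5) = ((12*(⅑)*(9/19))*(-3))*(-5) = ((12/19)*(-3))*(-5) = -36/19*(-5) = 180/19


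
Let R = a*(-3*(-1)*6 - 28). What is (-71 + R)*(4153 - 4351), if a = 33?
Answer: 79398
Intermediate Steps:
R = -330 (R = 33*(-3*(-1)*6 - 28) = 33*(3*6 - 28) = 33*(18 - 28) = 33*(-10) = -330)
(-71 + R)*(4153 - 4351) = (-71 - 330)*(4153 - 4351) = -401*(-198) = 79398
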